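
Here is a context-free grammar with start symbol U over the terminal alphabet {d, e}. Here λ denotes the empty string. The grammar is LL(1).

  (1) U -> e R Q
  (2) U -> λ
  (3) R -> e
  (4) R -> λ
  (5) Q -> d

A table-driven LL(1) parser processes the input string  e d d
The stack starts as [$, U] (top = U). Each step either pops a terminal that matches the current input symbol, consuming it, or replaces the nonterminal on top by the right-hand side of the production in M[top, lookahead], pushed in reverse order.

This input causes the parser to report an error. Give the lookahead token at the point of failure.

step 1: stack=$ U  input=e d d $  — expand U -> e R Q
step 2: stack=$ Q R e  input=e d d $  — match e
step 3: stack=$ Q R  input=d d $  — expand R -> λ
step 4: stack=$ Q  input=d d $  — expand Q -> d
step 5: stack=$ d  input=d d $  — match d
step 6: stack=$  input=d $  — error: stack empty but input remains

d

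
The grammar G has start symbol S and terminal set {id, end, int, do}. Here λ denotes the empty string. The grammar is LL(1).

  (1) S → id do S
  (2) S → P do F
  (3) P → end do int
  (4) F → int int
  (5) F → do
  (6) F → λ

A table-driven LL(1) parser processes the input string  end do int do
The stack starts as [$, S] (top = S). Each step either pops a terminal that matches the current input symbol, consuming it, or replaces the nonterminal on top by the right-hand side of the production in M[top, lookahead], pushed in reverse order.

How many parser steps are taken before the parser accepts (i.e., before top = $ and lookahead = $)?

     Stack              Input            Action
  1  $ S                end do int do $  expand S → P do F
  2  $ F do P           end do int do $  expand P → end do int
  3  $ F do int do end  end do int do $  match end
  4  $ F do int do      do int do $      match do
  5  $ F do int         int do $         match int
  6  $ F do             do $             match do
  7  $ F                $                expand F → λ
Accept reached after 7 steps.

7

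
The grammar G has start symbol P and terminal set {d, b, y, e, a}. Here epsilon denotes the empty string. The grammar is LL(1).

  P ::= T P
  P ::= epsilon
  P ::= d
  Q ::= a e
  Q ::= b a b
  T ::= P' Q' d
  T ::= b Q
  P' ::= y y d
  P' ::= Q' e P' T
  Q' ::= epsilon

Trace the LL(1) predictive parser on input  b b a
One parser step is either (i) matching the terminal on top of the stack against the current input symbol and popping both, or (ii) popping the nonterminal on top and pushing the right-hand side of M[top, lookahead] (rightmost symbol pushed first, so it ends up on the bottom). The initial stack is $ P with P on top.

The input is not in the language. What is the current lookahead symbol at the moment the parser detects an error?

$

step 1: stack=$ P  input=b b a $  — expand P ::= T P
step 2: stack=$ P T  input=b b a $  — expand T ::= b Q
step 3: stack=$ P Q b  input=b b a $  — match b
step 4: stack=$ P Q  input=b a $  — expand Q ::= b a b
step 5: stack=$ P b a b  input=b a $  — match b
step 6: stack=$ P b a  input=a $  — match a
step 7: stack=$ P b  input=$  — error: top is terminal b but lookahead is $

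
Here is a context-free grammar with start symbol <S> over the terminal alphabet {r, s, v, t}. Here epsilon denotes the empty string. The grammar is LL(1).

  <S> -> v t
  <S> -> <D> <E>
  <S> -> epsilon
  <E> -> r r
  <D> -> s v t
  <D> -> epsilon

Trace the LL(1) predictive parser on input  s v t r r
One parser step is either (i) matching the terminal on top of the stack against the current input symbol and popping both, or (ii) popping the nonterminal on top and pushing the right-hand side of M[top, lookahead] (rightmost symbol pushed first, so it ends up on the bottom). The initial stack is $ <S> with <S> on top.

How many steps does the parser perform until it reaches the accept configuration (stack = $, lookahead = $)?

8

     Stack        Input        Action
  1  $ <S>        s v t r r $  expand <S> -> <D> <E>
  2  $ <E> <D>    s v t r r $  expand <D> -> s v t
  3  $ <E> t v s  s v t r r $  match s
  4  $ <E> t v    v t r r $    match v
  5  $ <E> t      t r r $      match t
  6  $ <E>        r r $        expand <E> -> r r
  7  $ r r        r r $        match r
  8  $ r          r $          match r
Accept reached after 8 steps.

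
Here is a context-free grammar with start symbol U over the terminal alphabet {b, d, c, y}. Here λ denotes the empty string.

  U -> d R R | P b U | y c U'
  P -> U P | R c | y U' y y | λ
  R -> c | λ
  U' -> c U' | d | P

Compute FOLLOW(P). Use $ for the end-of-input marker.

{$, b, c, d, y}

FIRST(R): from R->c we get {c}; from R->λ we get {λ}. So FIRST(R) = {λ, c}.
FIRST(U): from U->d R R we get {d}; from U->P b U we get {b, c, d, y}; from U->y c U' we get {y}. So FIRST(U) = {b, c, d, y}.
FIRST(P): from P->U P we get {b, c, d, y}; from P->R c we get {c}; from P->y U' y y we get {y}; from P->λ we get {λ}. So FIRST(P) = {λ, b, c, d, y}.
FIRST(U'): from U'->c U' we get {c}; from U'->d we get {d}; from U'->P we get {λ, b, c, d, y}. So FIRST(U') = {λ, b, c, d, y}.
FOLLOW(U) includes $ since U is the start symbol.
FOLLOW(U): in U->P b U, the suffix after U is empty (adds nothing new); in P->U P, U is followed by P with FIRST {λ, b, c, d, y}; in P->U P, the suffix after U is nullable, so FOLLOW(U) ⊇ FOLLOW(P) = {$, b, c, d, y}. Thus FOLLOW(U) = {$, b, c, d, y}.
FOLLOW(R): in U->d R R (occurrence 1), R is followed by R with FIRST {λ, c}; in U->d R R (occurrence 1), the suffix after R is nullable, so FOLLOW(R) ⊇ FOLLOW(U) = {$, b, c, d, y}; in U->d R R (occurrence 2), the suffix after R is empty, so FOLLOW(R) ⊇ FOLLOW(U) = {$, b, c, d, y}; in P->R c, R is followed by c with FIRST {c}. Thus FOLLOW(R) = {$, b, c, d, y}.
FOLLOW(U'): in U->y c U', the suffix after U' is empty, so FOLLOW(U') ⊇ FOLLOW(U) = {$, b, c, d, y}; in P->y U' y y, U' is followed by y y with FIRST {y}; in U'->c U', the suffix after U' is empty (adds nothing new). Thus FOLLOW(U') = {$, b, c, d, y}.
FOLLOW(P): in U->P b U, P is followed by b U with FIRST {b}; in P->U P, the suffix after P is empty (adds nothing new); in U'->P, the suffix after P is empty, so FOLLOW(P) ⊇ FOLLOW(U') = {$, b, c, d, y}. Thus FOLLOW(P) = {$, b, c, d, y}.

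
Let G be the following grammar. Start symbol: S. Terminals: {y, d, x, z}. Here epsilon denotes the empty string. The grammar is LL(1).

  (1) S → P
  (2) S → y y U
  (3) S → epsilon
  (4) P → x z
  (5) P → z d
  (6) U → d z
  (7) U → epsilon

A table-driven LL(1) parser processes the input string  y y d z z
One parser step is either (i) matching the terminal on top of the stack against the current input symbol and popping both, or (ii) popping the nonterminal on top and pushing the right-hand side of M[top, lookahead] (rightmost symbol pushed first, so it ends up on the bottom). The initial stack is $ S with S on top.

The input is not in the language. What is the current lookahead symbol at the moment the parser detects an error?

     Stack    Input        Action
  1  $ S      y y d z z $  expand S → y y U
  2  $ U y y  y y d z z $  match y
  3  $ U y    y d z z $    match y
  4  $ U      d z z $      expand U → d z
  5  $ z d    d z z $      match d
  6  $ z      z z $        match z
  7  $        z $          error: stack empty but input remains

z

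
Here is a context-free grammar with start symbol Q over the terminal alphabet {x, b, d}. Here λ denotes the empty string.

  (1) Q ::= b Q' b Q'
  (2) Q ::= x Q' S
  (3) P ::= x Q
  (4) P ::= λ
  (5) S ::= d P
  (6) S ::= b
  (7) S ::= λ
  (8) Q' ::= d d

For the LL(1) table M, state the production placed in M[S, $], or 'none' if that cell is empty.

FIRST(Q): from Q::=b Q' b Q' we get {b}; from Q::=x Q' S we get {x}. So FIRST(Q) = {b, x}.
FIRST(P): from P::=x Q we get {x}; from P::=λ we get {λ}. So FIRST(P) = {λ, x}.
FIRST(S): from S::=d P we get {d}; from S::=b we get {b}; from S::=λ we get {λ}. So FIRST(S) = {λ, b, d}.
FIRST(Q'): from Q'::=d d we get {d}. So FIRST(Q') = {d}.
FOLLOW(Q) includes $ since Q is the start symbol.
FOLLOW(Q): in P::=x Q, the suffix after Q is empty, so FOLLOW(Q) ⊇ FOLLOW(P) = {$}. Thus FOLLOW(Q) = {$}.
FOLLOW(S): in Q::=x Q' S, the suffix after S is empty, so FOLLOW(S) ⊇ FOLLOW(Q) = {$}. Thus FOLLOW(S) = {$}.
For S ::= d P: FIRST(d P) = {d}, so it goes in M[S, t] for t ∈ {d}.
For S ::= b: FIRST(b) = {b}, so it goes in M[S, t] for t ∈ {b}.
For S ::= λ: FIRST(λ) = {λ}, so it goes in M[S, t] for t ∈ {}; since λ ∈ FIRST, also for every t ∈ FOLLOW(S) = {$}.

S ::= λ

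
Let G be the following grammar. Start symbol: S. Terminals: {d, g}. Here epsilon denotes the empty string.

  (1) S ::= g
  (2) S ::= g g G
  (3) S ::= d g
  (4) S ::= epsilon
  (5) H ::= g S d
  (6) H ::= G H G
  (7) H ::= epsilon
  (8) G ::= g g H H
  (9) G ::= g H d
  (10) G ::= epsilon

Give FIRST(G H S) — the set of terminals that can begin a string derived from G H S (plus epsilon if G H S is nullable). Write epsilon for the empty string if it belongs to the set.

FIRST(S): from S::=g we get {g}; from S::=g g G we get {g}; from S::=d g we get {d}; from S::=epsilon we get {epsilon}. So FIRST(S) = {epsilon, d, g}.
FIRST(G): from G::=g g H H we get {g}; from G::=g H d we get {g}; from G::=epsilon we get {epsilon}. So FIRST(G) = {epsilon, g}.
FIRST(H): from H::=g S d we get {g}; from H::=G H G we get {epsilon, g}; from H::=epsilon we get {epsilon}. So FIRST(H) = {epsilon, g}.
FIRST(G H S): take FIRST of each symbol in turn, carrying on past any symbol whose FIRST contains epsilon; result {epsilon, d, g}.

{epsilon, d, g}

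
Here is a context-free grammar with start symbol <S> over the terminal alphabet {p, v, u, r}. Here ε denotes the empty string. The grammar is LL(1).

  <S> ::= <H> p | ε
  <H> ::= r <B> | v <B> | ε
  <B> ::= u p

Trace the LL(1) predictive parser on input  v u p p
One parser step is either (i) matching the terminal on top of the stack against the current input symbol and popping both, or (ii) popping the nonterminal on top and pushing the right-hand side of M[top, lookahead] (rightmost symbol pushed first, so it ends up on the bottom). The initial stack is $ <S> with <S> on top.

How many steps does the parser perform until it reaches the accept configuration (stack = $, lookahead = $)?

7

     Stack      Input      Action
  1  $ <S>      v u p p $  expand <S> ::= <H> p
  2  $ p <H>    v u p p $  expand <H> ::= v <B>
  3  $ p <B> v  v u p p $  match v
  4  $ p <B>    u p p $    expand <B> ::= u p
  5  $ p p u    u p p $    match u
  6  $ p p      p p $      match p
  7  $ p        p $        match p
Accept reached after 7 steps.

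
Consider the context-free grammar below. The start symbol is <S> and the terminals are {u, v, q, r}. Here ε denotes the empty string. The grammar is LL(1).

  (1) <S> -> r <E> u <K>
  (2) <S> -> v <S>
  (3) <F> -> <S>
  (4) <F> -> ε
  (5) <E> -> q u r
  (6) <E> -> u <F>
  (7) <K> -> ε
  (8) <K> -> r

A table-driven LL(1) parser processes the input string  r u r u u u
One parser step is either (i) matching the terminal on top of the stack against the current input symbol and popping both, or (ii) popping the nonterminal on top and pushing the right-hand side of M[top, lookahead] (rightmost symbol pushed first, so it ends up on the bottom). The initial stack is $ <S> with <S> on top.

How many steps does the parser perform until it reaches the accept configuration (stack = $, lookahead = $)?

      Stack                Input          Action
   1  $ <S>                r u r u u u $  expand <S> -> r <E> u <K>
   2  $ <K> u <E> r        r u r u u u $  match r
   3  $ <K> u <E>          u r u u u $    expand <E> -> u <F>
   4  $ <K> u <F> u        u r u u u $    match u
   5  $ <K> u <F>          r u u u $      expand <F> -> <S>
   6  $ <K> u <S>          r u u u $      expand <S> -> r <E> u <K>
   7  $ <K> u <K> u <E> r  r u u u $      match r
   8  $ <K> u <K> u <E>    u u u $        expand <E> -> u <F>
   9  $ <K> u <K> u <F> u  u u u $        match u
  10  $ <K> u <K> u <F>    u u $          expand <F> -> ε
  11  $ <K> u <K> u        u u $          match u
  12  $ <K> u <K>          u $            expand <K> -> ε
  13  $ <K> u              u $            match u
  14  $ <K>                $              expand <K> -> ε
Accept reached after 14 steps.

14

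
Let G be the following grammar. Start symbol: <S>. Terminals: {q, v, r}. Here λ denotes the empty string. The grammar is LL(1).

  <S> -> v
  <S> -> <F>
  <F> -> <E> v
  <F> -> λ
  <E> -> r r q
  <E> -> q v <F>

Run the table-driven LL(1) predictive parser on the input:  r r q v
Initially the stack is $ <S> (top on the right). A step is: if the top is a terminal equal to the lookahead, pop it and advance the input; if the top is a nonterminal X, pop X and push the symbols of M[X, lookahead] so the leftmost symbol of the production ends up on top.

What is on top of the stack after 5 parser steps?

     Stack      Input      Action
  1  $ <S>      r r q v $  expand <S> -> <F>
  2  $ <F>      r r q v $  expand <F> -> <E> v
  3  $ v <E>    r r q v $  expand <E> -> r r q
  4  $ v q r r  r r q v $  match r
  5  $ v q r    r q v $    match r
Stack after step 5: $ v q (top = q).

q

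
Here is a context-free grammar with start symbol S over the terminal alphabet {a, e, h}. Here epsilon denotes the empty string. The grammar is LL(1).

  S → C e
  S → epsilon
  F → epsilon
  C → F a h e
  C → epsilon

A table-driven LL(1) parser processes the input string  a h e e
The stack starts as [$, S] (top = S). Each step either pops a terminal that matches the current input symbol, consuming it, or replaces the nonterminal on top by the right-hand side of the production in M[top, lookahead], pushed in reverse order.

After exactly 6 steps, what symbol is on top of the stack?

e

step 1: stack=$ S  input=a h e e $  — expand S → C e
step 2: stack=$ e C  input=a h e e $  — expand C → F a h e
step 3: stack=$ e e h a F  input=a h e e $  — expand F → epsilon
step 4: stack=$ e e h a  input=a h e e $  — match a
step 5: stack=$ e e h  input=h e e $  — match h
step 6: stack=$ e e  input=e e $  — match e
Stack after step 6: $ e (top = e).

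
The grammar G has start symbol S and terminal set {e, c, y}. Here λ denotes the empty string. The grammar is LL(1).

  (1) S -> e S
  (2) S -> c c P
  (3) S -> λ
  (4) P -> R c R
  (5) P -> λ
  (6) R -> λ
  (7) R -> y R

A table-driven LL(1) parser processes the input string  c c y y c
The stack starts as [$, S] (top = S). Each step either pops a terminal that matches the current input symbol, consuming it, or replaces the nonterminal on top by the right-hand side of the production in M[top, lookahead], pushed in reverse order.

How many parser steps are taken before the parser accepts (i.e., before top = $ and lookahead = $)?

      Stack      Input        Action
   1  $ S        c c y y c $  expand S -> c c P
   2  $ P c c    c c y y c $  match c
   3  $ P c      c y y c $    match c
   4  $ P        y y c $      expand P -> R c R
   5  $ R c R    y y c $      expand R -> y R
   6  $ R c R y  y y c $      match y
   7  $ R c R    y c $        expand R -> y R
   8  $ R c R y  y c $        match y
   9  $ R c R    c $          expand R -> λ
  10  $ R c      c $          match c
  11  $ R        $            expand R -> λ
Accept reached after 11 steps.

11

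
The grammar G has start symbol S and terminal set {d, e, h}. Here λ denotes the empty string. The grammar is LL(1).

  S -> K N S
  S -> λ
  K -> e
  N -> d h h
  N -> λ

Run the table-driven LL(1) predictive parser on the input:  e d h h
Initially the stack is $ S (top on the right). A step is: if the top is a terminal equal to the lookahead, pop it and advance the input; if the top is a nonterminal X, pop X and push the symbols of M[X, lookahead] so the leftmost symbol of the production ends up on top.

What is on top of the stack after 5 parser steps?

step 1: stack=$ S  input=e d h h $  — expand S -> K N S
step 2: stack=$ S N K  input=e d h h $  — expand K -> e
step 3: stack=$ S N e  input=e d h h $  — match e
step 4: stack=$ S N  input=d h h $  — expand N -> d h h
step 5: stack=$ S h h d  input=d h h $  — match d
Stack after step 5: $ S h h (top = h).

h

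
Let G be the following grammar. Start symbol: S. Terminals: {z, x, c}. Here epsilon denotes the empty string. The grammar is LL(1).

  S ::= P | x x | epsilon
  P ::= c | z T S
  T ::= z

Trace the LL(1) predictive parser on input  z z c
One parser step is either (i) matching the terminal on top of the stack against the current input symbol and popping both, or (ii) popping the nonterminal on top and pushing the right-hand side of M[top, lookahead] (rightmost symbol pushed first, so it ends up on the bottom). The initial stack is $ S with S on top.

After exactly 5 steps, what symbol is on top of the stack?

S

step 1: stack=$ S  input=z z c $  — expand S ::= P
step 2: stack=$ P  input=z z c $  — expand P ::= z T S
step 3: stack=$ S T z  input=z z c $  — match z
step 4: stack=$ S T  input=z c $  — expand T ::= z
step 5: stack=$ S z  input=z c $  — match z
Stack after step 5: $ S (top = S).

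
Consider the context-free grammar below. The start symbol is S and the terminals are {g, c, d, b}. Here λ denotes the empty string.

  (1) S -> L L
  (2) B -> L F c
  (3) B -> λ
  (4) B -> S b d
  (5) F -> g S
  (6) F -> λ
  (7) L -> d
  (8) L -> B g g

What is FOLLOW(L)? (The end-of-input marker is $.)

FIRST(F): from F->g S we get {g}; from F->λ we get {λ}. So FIRST(F) = {λ, g}.
FIRST(S): from S->L L we get {d, g}. So FIRST(S) = {d, g}.
FIRST(B): from B->L F c we get {d, g}; from B->λ we get {λ}; from B->S b d we get {d, g}. So FIRST(B) = {λ, d, g}.
FIRST(L): from L->d we get {d}; from L->B g g we get {d, g}. So FIRST(L) = {d, g}.
FOLLOW(S) includes $ since S is the start symbol.
FOLLOW(B): in L->B g g, B is followed by g g with FIRST {g}. Thus FOLLOW(B) = {g}.
FOLLOW(F): in B->L F c, F is followed by c with FIRST {c}. Thus FOLLOW(F) = {c}.
FOLLOW(S): in B->S b d, S is followed by b d with FIRST {b}; in F->g S, the suffix after S is empty, so FOLLOW(S) ⊇ FOLLOW(F) = {c}. Thus FOLLOW(S) = {$, b, c}.
FOLLOW(L): in S->L L (occurrence 1), L is followed by L with FIRST {d, g}; in S->L L (occurrence 2), the suffix after L is empty, so FOLLOW(L) ⊇ FOLLOW(S) = {$, b, c}; in B->L F c, L is followed by F c with FIRST {c, g}. Thus FOLLOW(L) = {$, b, c, d, g}.

{$, b, c, d, g}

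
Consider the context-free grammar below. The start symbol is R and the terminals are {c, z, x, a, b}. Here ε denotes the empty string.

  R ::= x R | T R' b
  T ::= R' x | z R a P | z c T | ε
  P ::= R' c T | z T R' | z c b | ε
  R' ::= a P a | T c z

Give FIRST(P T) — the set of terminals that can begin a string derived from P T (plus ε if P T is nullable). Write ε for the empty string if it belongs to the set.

{ε, a, c, z}

FIRST(R): from R::=x R we get {x}; from R::=T R' b we get {a, c, z}. So FIRST(R) = {a, c, x, z}.
FIRST(T): from T::=R' x we get {a, c, z}; from T::=z R a P we get {z}; from T::=z c T we get {z}; from T::=ε we get {ε}. So FIRST(T) = {ε, a, c, z}.
FIRST(R'): from R'::=a P a we get {a}; from R'::=T c z we get {a, c, z}. So FIRST(R') = {a, c, z}.
FIRST(P): from P::=R' c T we get {a, c, z}; from P::=z T R' we get {z}; from P::=z c b we get {z}; from P::=ε we get {ε}. So FIRST(P) = {ε, a, c, z}.
FIRST(P T): take FIRST of each symbol in turn, carrying on past any symbol whose FIRST contains ε; result {ε, a, c, z}.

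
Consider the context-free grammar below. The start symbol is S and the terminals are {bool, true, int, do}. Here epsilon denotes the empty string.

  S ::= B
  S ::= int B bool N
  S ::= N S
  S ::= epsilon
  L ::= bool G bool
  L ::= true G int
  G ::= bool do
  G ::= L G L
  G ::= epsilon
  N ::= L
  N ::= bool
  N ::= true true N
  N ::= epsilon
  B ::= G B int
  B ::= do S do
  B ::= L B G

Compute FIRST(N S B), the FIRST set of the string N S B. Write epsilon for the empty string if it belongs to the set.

{bool, do, int, true}

FIRST(L): from L::=bool G bool we get {bool}; from L::=true G int we get {true}. So FIRST(L) = {bool, true}.
FIRST(G): from G::=bool do we get {bool}; from G::=L G L we get {bool, true}; from G::=epsilon we get {epsilon}. So FIRST(G) = {epsilon, bool, true}.
FIRST(N): from N::=L we get {bool, true}; from N::=bool we get {bool}; from N::=true true N we get {true}; from N::=epsilon we get {epsilon}. So FIRST(N) = {epsilon, bool, true}.
FIRST(B): from B::=G B int we get {bool, do, true}; from B::=do S do we get {do}; from B::=L B G we get {bool, true}. So FIRST(B) = {bool, do, true}.
FIRST(S): from S::=B we get {bool, do, true}; from S::=int B bool N we get {int}; from S::=N S we get {epsilon, bool, do, int, true}; from S::=epsilon we get {epsilon}. So FIRST(S) = {epsilon, bool, do, int, true}.
FIRST(N S B): take FIRST of each symbol in turn, carrying on past any symbol whose FIRST contains epsilon; result {bool, do, int, true}.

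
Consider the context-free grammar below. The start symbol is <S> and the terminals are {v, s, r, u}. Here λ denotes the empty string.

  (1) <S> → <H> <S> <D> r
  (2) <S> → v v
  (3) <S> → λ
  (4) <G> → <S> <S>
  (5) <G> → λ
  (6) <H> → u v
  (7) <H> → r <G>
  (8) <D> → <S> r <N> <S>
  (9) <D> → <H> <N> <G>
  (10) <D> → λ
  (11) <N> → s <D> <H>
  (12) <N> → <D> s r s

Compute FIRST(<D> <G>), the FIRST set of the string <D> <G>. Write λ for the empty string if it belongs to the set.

FIRST(<H>) = {r, u}
FIRST(<S>) = {λ, r, u, v}  (via <H> <S> <D> r)
FIRST(<G>) = {λ, r, u, v}  (via <S> <S>)
FIRST(<D>) = {λ, r, u, v}  (via <S> r <N> <S>, <H> <N> <G>)
FIRST(<N>) = {r, s, u, v}  (via <D> s r s)
FIRST(<D> <G>): take FIRST of each symbol in turn, carrying on past any symbol whose FIRST contains λ; result {λ, r, u, v}.

{λ, r, u, v}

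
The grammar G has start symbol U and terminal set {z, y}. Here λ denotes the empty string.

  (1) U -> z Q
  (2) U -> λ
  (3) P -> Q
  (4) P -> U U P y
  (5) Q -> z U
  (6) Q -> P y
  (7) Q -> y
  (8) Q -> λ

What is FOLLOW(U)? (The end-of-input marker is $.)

{$, y, z}

FIRST(U) = {λ, z}
FIRST(P) = {λ, y, z}  (via Q, U U P y)
FIRST(Q) = {λ, y, z}  (via P y)
FOLLOW(U) includes $ since U is the start symbol.
FOLLOW(P): in P->U U P y, P is followed by y with FIRST {y}; in Q->P y, P is followed by y with FIRST {y}. Thus FOLLOW(P) = {y}.
FOLLOW(U): in P->U U P y (occurrence 1), U is followed by U P y with FIRST {y, z}; in P->U U P y (occurrence 2), U is followed by P y with FIRST {y, z}; in Q->z U, the suffix after U is empty, so FOLLOW(U) ⊇ FOLLOW(Q) = {$, y, z}. Thus FOLLOW(U) = {$, y, z}.
FOLLOW(Q): in U->z Q, the suffix after Q is empty, so FOLLOW(Q) ⊇ FOLLOW(U) = {$, y, z}; in P->Q, the suffix after Q is empty, so FOLLOW(Q) ⊇ FOLLOW(P) = {y}. Thus FOLLOW(Q) = {$, y, z}.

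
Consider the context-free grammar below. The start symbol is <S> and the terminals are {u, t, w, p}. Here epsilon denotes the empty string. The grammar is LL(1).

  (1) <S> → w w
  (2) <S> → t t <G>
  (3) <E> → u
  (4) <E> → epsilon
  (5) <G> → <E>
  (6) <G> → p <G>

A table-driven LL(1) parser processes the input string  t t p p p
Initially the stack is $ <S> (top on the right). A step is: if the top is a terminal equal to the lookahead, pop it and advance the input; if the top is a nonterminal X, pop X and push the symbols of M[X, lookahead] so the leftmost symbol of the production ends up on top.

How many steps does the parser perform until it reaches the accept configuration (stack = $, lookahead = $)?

11

      Stack      Input        Action
   1  $ <S>      t t p p p $  expand <S> → t t <G>
   2  $ <G> t t  t t p p p $  match t
   3  $ <G> t    t p p p $    match t
   4  $ <G>      p p p $      expand <G> → p <G>
   5  $ <G> p    p p p $      match p
   6  $ <G>      p p $        expand <G> → p <G>
   7  $ <G> p    p p $        match p
   8  $ <G>      p $          expand <G> → p <G>
   9  $ <G> p    p $          match p
  10  $ <G>      $            expand <G> → <E>
  11  $ <E>      $            expand <E> → epsilon
Accept reached after 11 steps.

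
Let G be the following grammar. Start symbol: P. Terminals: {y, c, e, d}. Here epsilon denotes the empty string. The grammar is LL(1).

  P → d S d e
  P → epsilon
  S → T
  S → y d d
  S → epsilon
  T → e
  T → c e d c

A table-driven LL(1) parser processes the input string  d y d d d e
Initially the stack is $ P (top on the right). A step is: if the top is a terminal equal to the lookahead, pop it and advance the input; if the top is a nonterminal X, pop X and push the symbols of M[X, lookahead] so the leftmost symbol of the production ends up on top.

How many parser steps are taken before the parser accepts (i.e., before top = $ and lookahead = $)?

step 1: stack=$ P  input=d y d d d e $  — expand P → d S d e
step 2: stack=$ e d S d  input=d y d d d e $  — match d
step 3: stack=$ e d S  input=y d d d e $  — expand S → y d d
step 4: stack=$ e d d d y  input=y d d d e $  — match y
step 5: stack=$ e d d d  input=d d d e $  — match d
step 6: stack=$ e d d  input=d d e $  — match d
step 7: stack=$ e d  input=d e $  — match d
step 8: stack=$ e  input=e $  — match e
Accept reached after 8 steps.

8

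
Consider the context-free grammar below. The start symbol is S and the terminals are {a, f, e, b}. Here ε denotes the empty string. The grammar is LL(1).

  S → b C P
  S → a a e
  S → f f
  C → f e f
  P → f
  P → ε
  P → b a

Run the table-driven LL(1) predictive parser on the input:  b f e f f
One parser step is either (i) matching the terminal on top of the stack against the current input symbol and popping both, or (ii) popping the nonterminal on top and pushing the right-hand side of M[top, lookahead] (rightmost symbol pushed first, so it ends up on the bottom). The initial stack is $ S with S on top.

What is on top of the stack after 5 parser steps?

     Stack      Input        Action
  1  $ S        b f e f f $  expand S → b C P
  2  $ P C b    b f e f f $  match b
  3  $ P C      f e f f $    expand C → f e f
  4  $ P f e f  f e f f $    match f
  5  $ P f e    e f f $      match e
Stack after step 5: $ P f (top = f).

f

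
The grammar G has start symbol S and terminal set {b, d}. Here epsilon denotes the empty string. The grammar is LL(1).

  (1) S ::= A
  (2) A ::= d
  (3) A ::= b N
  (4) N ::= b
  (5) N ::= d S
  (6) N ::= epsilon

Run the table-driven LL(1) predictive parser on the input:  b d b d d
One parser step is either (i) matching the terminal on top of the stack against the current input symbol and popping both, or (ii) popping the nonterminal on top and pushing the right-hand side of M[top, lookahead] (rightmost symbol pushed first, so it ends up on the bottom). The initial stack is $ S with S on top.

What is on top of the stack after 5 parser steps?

S

step 1: stack=$ S  input=b d b d d $  — expand S ::= A
step 2: stack=$ A  input=b d b d d $  — expand A ::= b N
step 3: stack=$ N b  input=b d b d d $  — match b
step 4: stack=$ N  input=d b d d $  — expand N ::= d S
step 5: stack=$ S d  input=d b d d $  — match d
Stack after step 5: $ S (top = S).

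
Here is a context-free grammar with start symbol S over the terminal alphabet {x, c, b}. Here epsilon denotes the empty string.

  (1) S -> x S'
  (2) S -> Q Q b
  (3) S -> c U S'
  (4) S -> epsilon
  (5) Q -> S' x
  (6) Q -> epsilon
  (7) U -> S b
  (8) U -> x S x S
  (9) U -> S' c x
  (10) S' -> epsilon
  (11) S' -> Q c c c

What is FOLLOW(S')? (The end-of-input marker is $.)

FIRST(S): from S->x S' we get {x}; from S->Q Q b we get {b, c, x}; from S->c U S' we get {c}; from S->epsilon we get {epsilon}. So FIRST(S) = {epsilon, b, c, x}.
FIRST(Q): from Q->S' x we get {c, x}; from Q->epsilon we get {epsilon}. So FIRST(Q) = {epsilon, c, x}.
FIRST(S'): from S'->epsilon we get {epsilon}; from S'->Q c c c we get {c, x}. So FIRST(S') = {epsilon, c, x}.
FIRST(U): from U->S b we get {b, c, x}; from U->x S x S we get {x}; from U->S' c x we get {c, x}. So FIRST(U) = {b, c, x}.
FOLLOW(S) includes $ since S is the start symbol.
FOLLOW(Q): in S->Q Q b (occurrence 1), Q is followed by Q b with FIRST {b, c, x}; in S->Q Q b (occurrence 2), Q is followed by b with FIRST {b}; in S'->Q c c c, Q is followed by c c c with FIRST {c}. Thus FOLLOW(Q) = {b, c, x}.
FOLLOW(S): in U->S b, S is followed by b with FIRST {b}; in U->x S x S (occurrence 1), S is followed by x S with FIRST {x}; in U->x S x S (occurrence 2), the suffix after S is empty, so FOLLOW(S) ⊇ FOLLOW(U) = {$, b, c, x}. Thus FOLLOW(S) = {$, b, c, x}.
FOLLOW(U): in S->c U S', U is followed by S' with FIRST {epsilon, c, x}; in S->c U S', the suffix after U is nullable, so FOLLOW(U) ⊇ FOLLOW(S) = {$, b, c, x}. Thus FOLLOW(U) = {$, b, c, x}.
FOLLOW(S'): in S->x S', the suffix after S' is empty, so FOLLOW(S') ⊇ FOLLOW(S) = {$, b, c, x}; in S->c U S', the suffix after S' is empty, so FOLLOW(S') ⊇ FOLLOW(S) = {$, b, c, x}; in Q->S' x, S' is followed by x with FIRST {x}; in U->S' c x, S' is followed by c x with FIRST {c}. Thus FOLLOW(S') = {$, b, c, x}.

{$, b, c, x}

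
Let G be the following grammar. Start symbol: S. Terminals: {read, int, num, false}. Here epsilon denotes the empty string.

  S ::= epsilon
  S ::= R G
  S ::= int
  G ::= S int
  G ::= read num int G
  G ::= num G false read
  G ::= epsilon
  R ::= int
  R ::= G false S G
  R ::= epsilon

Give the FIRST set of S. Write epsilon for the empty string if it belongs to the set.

FIRST(S): from S::=epsilon we get {epsilon}; from S::=R G we get {epsilon, false, int, num, read}; from S::=int we get {int}. So FIRST(S) = {epsilon, false, int, num, read}.
FIRST(G): from G::=S int we get {false, int, num, read}; from G::=read num int G we get {read}; from G::=num G false read we get {num}; from G::=epsilon we get {epsilon}. So FIRST(G) = {epsilon, false, int, num, read}.
FIRST(R): from R::=int we get {int}; from R::=G false S G we get {false, int, num, read}; from R::=epsilon we get {epsilon}. So FIRST(R) = {epsilon, false, int, num, read}.

{epsilon, false, int, num, read}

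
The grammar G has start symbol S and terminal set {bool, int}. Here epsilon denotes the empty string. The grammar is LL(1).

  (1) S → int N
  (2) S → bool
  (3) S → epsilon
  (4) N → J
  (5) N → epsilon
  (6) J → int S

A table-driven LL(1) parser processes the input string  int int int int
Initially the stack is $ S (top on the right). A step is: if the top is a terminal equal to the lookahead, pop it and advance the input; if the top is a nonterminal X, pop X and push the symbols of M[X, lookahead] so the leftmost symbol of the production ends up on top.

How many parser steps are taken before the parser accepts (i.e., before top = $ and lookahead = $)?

11

      Stack    Input              Action
   1  $ S      int int int int $  expand S → int N
   2  $ N int  int int int int $  match int
   3  $ N      int int int $      expand N → J
   4  $ J      int int int $      expand J → int S
   5  $ S int  int int int $      match int
   6  $ S      int int $          expand S → int N
   7  $ N int  int int $          match int
   8  $ N      int $              expand N → J
   9  $ J      int $              expand J → int S
  10  $ S int  int $              match int
  11  $ S      $                  expand S → epsilon
Accept reached after 11 steps.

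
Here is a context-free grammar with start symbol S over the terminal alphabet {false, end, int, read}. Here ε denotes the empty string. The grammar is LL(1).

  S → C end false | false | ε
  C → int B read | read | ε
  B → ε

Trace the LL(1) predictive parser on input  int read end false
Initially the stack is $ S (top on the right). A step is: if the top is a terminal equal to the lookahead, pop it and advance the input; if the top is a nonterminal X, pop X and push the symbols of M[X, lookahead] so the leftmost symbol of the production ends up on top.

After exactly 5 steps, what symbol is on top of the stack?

end

     Stack                   Input                 Action
  1  $ S                     int read end false $  expand S → C end false
  2  $ false end C           int read end false $  expand C → int B read
  3  $ false end read B int  int read end false $  match int
  4  $ false end read B      read end false $      expand B → ε
  5  $ false end read        read end false $      match read
Stack after step 5: $ false end (top = end).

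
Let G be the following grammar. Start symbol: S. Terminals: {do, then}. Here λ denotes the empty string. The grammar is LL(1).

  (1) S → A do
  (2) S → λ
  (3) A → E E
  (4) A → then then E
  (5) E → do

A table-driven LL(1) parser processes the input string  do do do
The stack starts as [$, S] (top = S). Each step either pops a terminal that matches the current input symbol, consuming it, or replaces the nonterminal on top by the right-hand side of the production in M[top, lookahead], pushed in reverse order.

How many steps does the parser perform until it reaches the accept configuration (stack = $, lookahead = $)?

7

     Stack      Input       Action
  1  $ S        do do do $  expand S → A do
  2  $ do A     do do do $  expand A → E E
  3  $ do E E   do do do $  expand E → do
  4  $ do E do  do do do $  match do
  5  $ do E     do do $     expand E → do
  6  $ do do    do do $     match do
  7  $ do       do $        match do
Accept reached after 7 steps.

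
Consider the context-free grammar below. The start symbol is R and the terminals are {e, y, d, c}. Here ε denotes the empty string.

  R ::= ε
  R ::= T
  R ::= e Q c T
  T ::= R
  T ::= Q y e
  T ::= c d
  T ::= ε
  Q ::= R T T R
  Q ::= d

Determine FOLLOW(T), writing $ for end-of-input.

{$, c, d, e, y}

FIRST(R) = {ε, c, d, e, y}  (via T)
FIRST(T) = {ε, c, d, e, y}  (via R, Q y e)
FIRST(Q) = {ε, c, d, e, y}  (via R T T R)
FOLLOW(R) includes $ since R is the start symbol.
FOLLOW(Q): in R::=e Q c T, Q is followed by c T with FIRST {c}; in T::=Q y e, Q is followed by y e with FIRST {y}. Thus FOLLOW(Q) = {c, y}.
FOLLOW(R): in T::=R, the suffix after R is empty, so FOLLOW(R) ⊇ FOLLOW(T) = {$, c, d, e, y}; in Q::=R T T R (occurrence 1), R is followed by T T R with FIRST {ε, c, d, e, y}; in Q::=R T T R (occurrence 1), the suffix after R is nullable, so FOLLOW(R) ⊇ FOLLOW(Q) = {c, y}; in Q::=R T T R (occurrence 2), the suffix after R is empty, so FOLLOW(R) ⊇ FOLLOW(Q) = {c, y}. Thus FOLLOW(R) = {$, c, d, e, y}.
FOLLOW(T): in R::=T, the suffix after T is empty, so FOLLOW(T) ⊇ FOLLOW(R) = {$, c, d, e, y}; in R::=e Q c T, the suffix after T is empty, so FOLLOW(T) ⊇ FOLLOW(R) = {$, c, d, e, y}; in Q::=R T T R (occurrence 1), T is followed by T R with FIRST {ε, c, d, e, y}; in Q::=R T T R (occurrence 1), the suffix after T is nullable, so FOLLOW(T) ⊇ FOLLOW(Q) = {c, y}; in Q::=R T T R (occurrence 2), T is followed by R with FIRST {ε, c, d, e, y}; in Q::=R T T R (occurrence 2), the suffix after T is nullable, so FOLLOW(T) ⊇ FOLLOW(Q) = {c, y}. Thus FOLLOW(T) = {$, c, d, e, y}.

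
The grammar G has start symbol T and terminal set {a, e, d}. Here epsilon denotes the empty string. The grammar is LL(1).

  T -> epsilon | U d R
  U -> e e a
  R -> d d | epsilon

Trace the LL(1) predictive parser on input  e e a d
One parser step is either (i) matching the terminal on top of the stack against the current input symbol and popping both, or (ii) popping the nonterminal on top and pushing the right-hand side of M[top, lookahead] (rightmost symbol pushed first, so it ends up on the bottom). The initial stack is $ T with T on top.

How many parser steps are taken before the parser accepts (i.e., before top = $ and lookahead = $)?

7

step 1: stack=$ T  input=e e a d $  — expand T -> U d R
step 2: stack=$ R d U  input=e e a d $  — expand U -> e e a
step 3: stack=$ R d a e e  input=e e a d $  — match e
step 4: stack=$ R d a e  input=e a d $  — match e
step 5: stack=$ R d a  input=a d $  — match a
step 6: stack=$ R d  input=d $  — match d
step 7: stack=$ R  input=$  — expand R -> epsilon
Accept reached after 7 steps.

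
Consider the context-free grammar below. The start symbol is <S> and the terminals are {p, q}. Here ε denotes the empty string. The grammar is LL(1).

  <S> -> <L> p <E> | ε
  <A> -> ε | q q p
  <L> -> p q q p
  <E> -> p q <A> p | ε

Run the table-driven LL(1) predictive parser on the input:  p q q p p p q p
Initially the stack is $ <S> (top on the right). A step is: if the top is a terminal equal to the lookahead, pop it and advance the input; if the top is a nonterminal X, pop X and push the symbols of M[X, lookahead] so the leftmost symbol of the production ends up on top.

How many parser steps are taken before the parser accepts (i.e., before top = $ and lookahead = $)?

      Stack            Input              Action
   1  $ <S>            p q q p p p q p $  expand <S> -> <L> p <E>
   2  $ <E> p <L>      p q q p p p q p $  expand <L> -> p q q p
   3  $ <E> p p q q p  p q q p p p q p $  match p
   4  $ <E> p p q q    q q p p p q p $    match q
   5  $ <E> p p q      q p p p q p $      match q
   6  $ <E> p p        p p p q p $        match p
   7  $ <E> p          p p q p $          match p
   8  $ <E>            p q p $            expand <E> -> p q <A> p
   9  $ p <A> q p      p q p $            match p
  10  $ p <A> q        q p $              match q
  11  $ p <A>          p $                expand <A> -> ε
  12  $ p              p $                match p
Accept reached after 12 steps.

12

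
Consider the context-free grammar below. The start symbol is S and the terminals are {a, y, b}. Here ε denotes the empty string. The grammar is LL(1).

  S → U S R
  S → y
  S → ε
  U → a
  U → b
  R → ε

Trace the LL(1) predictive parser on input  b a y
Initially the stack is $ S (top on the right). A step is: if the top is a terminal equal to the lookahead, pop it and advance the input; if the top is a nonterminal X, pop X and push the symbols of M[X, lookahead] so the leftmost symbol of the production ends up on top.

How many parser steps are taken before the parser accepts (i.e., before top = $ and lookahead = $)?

10

      Stack      Input    Action
   1  $ S        b a y $  expand S → U S R
   2  $ R S U    b a y $  expand U → b
   3  $ R S b    b a y $  match b
   4  $ R S      a y $    expand S → U S R
   5  $ R R S U  a y $    expand U → a
   6  $ R R S a  a y $    match a
   7  $ R R S    y $      expand S → y
   8  $ R R y    y $      match y
   9  $ R R      $        expand R → ε
  10  $ R        $        expand R → ε
Accept reached after 10 steps.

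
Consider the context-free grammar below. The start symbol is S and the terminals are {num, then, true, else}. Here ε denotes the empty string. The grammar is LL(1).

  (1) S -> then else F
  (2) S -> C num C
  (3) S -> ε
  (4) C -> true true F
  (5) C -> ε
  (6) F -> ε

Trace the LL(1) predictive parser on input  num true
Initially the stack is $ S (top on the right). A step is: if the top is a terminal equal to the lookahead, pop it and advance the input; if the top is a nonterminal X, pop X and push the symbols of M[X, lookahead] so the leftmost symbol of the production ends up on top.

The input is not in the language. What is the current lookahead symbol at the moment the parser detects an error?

step 1: stack=$ S  input=num true $  — expand S -> C num C
step 2: stack=$ C num C  input=num true $  — expand C -> ε
step 3: stack=$ C num  input=num true $  — match num
step 4: stack=$ C  input=true $  — expand C -> true true F
step 5: stack=$ F true true  input=true $  — match true
step 6: stack=$ F true  input=$  — error: top is terminal true but lookahead is $

$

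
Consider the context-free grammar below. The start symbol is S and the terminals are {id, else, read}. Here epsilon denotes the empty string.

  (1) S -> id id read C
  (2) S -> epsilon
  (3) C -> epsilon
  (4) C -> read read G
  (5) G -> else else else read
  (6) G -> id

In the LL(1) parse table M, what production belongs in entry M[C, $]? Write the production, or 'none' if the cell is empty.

FIRST(S) = {epsilon, id}
FIRST(C) = {epsilon, read}
FIRST(G) = {else, id}
FOLLOW(S) includes $ since S is the start symbol.
FOLLOW(S): S appears on no right-hand side. Thus FOLLOW(S) = {$}.
FOLLOW(C): in S->id id read C, the suffix after C is empty, so FOLLOW(C) ⊇ FOLLOW(S) = {$}. Thus FOLLOW(C) = {$}.
For C -> epsilon: FIRST(epsilon) = {epsilon}, so it goes in M[C, t] for t ∈ {}; since epsilon ∈ FIRST, also for every t ∈ FOLLOW(C) = {$}.
For C -> read read G: FIRST(read read G) = {read}, so it goes in M[C, t] for t ∈ {read}.

C -> epsilon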